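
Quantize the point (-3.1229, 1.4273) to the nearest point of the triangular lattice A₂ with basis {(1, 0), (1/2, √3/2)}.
(-3, 1.732)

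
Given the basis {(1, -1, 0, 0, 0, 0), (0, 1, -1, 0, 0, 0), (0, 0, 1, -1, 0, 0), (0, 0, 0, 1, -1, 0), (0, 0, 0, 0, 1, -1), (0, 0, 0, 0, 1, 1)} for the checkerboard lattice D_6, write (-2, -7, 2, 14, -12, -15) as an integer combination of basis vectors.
-2b₁ - 9b₂ - 7b₃ + 7b₄ + 5b₅ - 10b₆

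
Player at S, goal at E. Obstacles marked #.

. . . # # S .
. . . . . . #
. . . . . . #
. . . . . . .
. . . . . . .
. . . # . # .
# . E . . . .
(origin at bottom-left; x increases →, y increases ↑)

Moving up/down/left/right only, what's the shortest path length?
9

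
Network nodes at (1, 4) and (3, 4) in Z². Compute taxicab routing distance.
2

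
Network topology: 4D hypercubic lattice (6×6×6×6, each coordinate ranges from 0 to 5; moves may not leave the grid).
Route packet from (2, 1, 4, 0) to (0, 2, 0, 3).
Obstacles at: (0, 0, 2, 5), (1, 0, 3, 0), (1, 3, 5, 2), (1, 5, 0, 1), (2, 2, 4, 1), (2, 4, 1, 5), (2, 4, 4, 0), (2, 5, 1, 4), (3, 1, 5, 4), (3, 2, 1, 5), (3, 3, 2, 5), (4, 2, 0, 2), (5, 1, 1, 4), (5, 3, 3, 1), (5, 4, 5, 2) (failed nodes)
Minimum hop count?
10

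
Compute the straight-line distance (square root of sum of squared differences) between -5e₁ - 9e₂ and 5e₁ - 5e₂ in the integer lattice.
10.7703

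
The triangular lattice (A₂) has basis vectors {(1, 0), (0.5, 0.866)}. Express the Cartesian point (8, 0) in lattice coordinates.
8b₁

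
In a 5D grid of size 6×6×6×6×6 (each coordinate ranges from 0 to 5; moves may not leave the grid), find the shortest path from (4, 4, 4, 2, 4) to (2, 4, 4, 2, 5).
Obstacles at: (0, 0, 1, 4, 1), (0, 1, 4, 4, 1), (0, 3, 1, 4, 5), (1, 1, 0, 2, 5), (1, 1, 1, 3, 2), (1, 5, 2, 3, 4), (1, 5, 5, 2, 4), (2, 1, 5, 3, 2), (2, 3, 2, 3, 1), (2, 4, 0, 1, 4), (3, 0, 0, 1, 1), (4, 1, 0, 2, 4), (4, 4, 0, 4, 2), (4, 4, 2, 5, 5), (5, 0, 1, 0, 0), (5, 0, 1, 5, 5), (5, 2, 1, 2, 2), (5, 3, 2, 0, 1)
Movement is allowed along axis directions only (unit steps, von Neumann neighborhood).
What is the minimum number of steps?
3
(one shortest path: (4, 4, 4, 2, 4) → (3, 4, 4, 2, 4) → (2, 4, 4, 2, 4) → (2, 4, 4, 2, 5))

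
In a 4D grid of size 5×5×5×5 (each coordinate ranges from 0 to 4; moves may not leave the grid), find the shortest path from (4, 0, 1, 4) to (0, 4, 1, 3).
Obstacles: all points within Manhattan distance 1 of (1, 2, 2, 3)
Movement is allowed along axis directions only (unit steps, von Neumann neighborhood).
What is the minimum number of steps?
9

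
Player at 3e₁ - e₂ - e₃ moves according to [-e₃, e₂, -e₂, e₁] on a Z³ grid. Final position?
(4, -1, -2)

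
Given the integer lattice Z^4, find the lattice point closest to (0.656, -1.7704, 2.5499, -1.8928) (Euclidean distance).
(1, -2, 3, -2)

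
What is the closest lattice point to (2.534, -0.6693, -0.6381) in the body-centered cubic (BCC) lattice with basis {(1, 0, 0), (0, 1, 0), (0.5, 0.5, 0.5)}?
(2.5, -0.5, -0.5)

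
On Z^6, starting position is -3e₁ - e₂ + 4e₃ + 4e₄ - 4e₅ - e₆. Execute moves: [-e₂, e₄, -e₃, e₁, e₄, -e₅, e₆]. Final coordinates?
(-2, -2, 3, 6, -5, 0)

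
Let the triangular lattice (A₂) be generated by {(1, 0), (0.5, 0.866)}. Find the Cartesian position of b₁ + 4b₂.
(3, 3.464)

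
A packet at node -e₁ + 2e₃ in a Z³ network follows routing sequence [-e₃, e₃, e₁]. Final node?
(0, 0, 2)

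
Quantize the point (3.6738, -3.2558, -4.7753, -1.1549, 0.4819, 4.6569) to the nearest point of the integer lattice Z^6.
(4, -3, -5, -1, 0, 5)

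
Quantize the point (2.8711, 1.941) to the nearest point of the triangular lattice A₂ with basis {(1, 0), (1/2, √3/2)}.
(3, 1.732)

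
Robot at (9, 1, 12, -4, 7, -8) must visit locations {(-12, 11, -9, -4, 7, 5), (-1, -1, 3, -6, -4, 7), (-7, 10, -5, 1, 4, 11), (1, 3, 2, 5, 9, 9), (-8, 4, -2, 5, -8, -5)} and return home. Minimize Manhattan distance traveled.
250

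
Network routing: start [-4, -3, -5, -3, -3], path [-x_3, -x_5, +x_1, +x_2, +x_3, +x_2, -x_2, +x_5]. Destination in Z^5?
(-3, -2, -5, -3, -3)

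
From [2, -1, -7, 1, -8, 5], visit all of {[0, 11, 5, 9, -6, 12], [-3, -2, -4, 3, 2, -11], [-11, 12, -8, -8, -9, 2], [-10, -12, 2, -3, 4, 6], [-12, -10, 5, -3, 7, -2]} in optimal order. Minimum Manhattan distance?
213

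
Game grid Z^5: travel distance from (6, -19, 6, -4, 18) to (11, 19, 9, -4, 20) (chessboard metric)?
38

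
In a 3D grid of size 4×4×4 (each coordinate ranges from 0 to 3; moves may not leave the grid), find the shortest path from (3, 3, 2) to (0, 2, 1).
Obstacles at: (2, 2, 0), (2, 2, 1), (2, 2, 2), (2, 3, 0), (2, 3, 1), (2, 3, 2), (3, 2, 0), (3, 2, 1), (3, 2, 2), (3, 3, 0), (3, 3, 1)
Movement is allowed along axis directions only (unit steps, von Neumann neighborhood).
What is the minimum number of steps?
7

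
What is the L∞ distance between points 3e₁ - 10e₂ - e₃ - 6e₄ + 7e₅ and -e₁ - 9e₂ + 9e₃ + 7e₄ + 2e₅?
13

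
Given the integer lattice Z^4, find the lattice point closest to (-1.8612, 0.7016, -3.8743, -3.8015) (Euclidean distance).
(-2, 1, -4, -4)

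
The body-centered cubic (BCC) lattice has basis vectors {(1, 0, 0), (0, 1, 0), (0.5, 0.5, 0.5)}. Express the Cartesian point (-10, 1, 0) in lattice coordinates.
-10b₁ + b₂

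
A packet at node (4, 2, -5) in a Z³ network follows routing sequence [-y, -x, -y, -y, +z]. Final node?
(3, -1, -4)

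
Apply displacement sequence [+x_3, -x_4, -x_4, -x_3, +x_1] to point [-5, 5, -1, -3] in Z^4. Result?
(-4, 5, -1, -5)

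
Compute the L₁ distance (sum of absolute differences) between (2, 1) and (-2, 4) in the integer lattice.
7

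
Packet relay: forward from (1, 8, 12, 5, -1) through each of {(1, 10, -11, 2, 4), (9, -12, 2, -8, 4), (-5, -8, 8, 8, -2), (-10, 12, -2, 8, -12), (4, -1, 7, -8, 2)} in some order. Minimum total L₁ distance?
182
(one optimal route: (1, 8, 12, 5, -1) → (1, 10, -11, 2, 4) → (-10, 12, -2, 8, -12) → (-5, -8, 8, 8, -2) → (4, -1, 7, -8, 2) → (9, -12, 2, -8, 4))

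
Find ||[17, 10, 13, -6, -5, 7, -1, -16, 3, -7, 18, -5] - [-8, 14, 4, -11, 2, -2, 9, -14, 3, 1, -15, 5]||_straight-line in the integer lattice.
47.2652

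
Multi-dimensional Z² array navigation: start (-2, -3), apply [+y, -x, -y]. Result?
(-3, -3)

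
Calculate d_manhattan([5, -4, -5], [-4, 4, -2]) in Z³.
20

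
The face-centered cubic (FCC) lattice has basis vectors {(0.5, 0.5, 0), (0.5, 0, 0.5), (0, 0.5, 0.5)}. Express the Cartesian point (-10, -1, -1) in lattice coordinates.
-10b₁ - 10b₂ + 8b₃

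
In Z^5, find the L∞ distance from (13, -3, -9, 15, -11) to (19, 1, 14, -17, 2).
32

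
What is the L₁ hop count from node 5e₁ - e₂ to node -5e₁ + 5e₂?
16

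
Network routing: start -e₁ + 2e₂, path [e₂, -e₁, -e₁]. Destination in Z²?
(-3, 3)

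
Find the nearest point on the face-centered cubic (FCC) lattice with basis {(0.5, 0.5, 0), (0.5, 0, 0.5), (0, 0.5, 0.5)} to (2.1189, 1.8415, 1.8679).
(2, 2, 2)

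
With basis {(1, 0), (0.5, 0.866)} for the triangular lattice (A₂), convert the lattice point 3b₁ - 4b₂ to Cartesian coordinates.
(1, -3.464)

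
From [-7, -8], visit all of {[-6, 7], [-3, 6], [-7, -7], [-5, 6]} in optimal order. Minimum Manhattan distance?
20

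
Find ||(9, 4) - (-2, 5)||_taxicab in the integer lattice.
12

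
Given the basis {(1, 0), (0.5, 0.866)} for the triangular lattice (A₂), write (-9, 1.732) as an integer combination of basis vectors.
-10b₁ + 2b₂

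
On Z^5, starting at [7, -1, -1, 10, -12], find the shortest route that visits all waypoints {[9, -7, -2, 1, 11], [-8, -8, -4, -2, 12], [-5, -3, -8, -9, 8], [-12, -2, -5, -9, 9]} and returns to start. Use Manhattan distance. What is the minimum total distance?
158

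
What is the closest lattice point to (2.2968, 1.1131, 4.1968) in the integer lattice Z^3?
(2, 1, 4)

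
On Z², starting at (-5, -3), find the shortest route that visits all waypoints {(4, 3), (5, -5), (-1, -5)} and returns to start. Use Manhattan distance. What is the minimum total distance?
36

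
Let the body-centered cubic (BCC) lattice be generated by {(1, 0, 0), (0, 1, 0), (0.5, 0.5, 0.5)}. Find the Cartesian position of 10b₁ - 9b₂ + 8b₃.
(14, -5, 4)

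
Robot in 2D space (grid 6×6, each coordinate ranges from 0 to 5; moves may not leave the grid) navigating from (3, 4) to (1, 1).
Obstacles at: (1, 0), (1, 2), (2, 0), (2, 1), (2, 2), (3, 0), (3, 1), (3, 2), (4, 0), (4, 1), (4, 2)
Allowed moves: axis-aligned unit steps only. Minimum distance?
7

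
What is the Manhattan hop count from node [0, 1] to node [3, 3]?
5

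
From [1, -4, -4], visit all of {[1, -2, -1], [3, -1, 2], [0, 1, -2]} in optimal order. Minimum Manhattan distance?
19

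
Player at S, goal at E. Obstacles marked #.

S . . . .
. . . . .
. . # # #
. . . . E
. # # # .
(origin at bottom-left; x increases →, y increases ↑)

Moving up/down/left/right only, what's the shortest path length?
7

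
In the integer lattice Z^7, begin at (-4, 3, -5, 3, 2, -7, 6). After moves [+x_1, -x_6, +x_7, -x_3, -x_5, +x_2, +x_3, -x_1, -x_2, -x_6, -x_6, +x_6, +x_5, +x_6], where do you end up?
(-4, 3, -5, 3, 2, -8, 7)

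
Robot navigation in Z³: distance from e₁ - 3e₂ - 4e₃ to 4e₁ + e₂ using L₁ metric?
11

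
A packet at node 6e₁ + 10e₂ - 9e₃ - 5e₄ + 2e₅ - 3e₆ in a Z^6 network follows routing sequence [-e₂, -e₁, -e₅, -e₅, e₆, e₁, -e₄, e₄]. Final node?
(6, 9, -9, -5, 0, -2)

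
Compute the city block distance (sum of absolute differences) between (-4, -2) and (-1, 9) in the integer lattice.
14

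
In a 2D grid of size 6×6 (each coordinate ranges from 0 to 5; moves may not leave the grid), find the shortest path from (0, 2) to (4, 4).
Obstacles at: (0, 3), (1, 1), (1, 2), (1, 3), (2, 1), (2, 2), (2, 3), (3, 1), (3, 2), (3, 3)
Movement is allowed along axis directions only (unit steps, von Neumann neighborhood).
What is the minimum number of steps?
10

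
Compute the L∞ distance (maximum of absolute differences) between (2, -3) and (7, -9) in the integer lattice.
6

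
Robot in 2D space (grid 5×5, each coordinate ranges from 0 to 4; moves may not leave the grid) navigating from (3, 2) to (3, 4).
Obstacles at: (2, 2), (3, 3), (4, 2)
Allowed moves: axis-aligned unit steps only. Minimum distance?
8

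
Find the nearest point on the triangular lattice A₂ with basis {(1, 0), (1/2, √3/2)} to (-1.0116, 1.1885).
(-1, 1.732)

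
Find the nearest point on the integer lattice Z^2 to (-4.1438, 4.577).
(-4, 5)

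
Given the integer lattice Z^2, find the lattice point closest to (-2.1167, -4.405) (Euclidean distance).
(-2, -4)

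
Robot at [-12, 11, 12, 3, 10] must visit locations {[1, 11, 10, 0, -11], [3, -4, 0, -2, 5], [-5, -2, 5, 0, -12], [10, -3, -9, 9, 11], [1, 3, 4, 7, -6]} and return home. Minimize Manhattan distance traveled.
220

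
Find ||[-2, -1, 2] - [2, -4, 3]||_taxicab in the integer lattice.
8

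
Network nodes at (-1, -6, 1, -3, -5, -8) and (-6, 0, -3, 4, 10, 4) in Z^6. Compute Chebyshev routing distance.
15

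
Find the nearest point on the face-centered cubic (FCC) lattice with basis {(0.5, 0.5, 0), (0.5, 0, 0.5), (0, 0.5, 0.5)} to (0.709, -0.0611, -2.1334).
(1, 0, -2)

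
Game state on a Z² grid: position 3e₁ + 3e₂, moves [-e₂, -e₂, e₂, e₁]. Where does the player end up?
(4, 2)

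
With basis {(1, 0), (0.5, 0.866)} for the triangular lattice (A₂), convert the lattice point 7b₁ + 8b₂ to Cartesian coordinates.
(11, 6.928)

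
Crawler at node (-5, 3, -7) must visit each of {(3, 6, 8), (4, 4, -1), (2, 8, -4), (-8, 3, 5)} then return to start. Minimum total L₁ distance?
68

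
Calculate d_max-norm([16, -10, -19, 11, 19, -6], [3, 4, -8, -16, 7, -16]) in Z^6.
27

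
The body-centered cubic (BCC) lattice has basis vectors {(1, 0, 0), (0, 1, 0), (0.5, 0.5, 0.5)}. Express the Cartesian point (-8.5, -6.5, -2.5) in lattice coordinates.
-6b₁ - 4b₂ - 5b₃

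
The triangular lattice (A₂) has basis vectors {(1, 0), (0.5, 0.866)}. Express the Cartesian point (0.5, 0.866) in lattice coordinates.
b₂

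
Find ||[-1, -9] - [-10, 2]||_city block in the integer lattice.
20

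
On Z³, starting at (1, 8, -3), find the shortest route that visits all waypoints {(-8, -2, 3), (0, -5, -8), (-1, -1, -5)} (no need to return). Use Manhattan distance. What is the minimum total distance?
43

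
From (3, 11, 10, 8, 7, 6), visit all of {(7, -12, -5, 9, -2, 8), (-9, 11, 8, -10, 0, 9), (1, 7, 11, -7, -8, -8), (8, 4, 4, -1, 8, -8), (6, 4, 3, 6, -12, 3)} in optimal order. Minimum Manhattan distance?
210
(one optimal route: (3, 11, 10, 8, 7, 6) → (-9, 11, 8, -10, 0, 9) → (1, 7, 11, -7, -8, -8) → (8, 4, 4, -1, 8, -8) → (6, 4, 3, 6, -12, 3) → (7, -12, -5, 9, -2, 8))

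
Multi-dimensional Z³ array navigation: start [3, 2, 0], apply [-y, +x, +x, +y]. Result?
(5, 2, 0)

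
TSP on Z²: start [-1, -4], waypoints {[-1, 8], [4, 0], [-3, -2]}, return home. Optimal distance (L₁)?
38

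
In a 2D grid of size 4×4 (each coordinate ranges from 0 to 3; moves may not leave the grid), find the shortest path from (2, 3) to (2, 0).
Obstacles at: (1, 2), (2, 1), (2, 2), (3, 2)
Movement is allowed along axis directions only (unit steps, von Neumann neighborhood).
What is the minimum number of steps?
7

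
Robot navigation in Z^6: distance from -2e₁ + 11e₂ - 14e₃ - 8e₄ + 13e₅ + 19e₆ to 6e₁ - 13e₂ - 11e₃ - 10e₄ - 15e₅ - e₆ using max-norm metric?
28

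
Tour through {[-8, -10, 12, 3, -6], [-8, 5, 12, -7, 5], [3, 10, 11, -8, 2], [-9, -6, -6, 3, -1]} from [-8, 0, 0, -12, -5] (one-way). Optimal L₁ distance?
117
(one optimal route: (-8, 0, 0, -12, -5) → (-9, -6, -6, 3, -1) → (-8, -10, 12, 3, -6) → (-8, 5, 12, -7, 5) → (3, 10, 11, -8, 2))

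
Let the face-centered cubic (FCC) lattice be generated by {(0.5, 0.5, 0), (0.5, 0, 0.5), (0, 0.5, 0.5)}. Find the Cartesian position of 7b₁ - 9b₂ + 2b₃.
(-1, 4.5, -3.5)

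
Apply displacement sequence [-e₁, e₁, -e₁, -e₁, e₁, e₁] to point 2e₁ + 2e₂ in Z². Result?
(2, 2)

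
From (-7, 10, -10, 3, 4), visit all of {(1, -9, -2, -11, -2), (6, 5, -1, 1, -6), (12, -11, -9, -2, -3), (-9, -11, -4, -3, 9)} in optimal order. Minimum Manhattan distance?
138
(one optimal route: (-7, 10, -10, 3, 4) → (6, 5, -1, 1, -6) → (12, -11, -9, -2, -3) → (1, -9, -2, -11, -2) → (-9, -11, -4, -3, 9))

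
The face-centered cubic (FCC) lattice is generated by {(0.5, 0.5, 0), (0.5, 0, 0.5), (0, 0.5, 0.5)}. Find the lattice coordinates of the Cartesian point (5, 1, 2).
4b₁ + 6b₂ - 2b₃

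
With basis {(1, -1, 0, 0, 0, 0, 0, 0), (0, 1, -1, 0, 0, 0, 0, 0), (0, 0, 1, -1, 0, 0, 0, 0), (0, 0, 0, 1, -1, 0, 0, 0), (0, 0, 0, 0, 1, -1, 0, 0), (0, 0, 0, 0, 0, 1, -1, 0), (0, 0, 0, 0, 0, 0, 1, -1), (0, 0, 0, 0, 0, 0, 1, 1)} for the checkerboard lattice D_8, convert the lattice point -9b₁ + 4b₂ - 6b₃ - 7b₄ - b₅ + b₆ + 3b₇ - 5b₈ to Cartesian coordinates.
(-9, 13, -10, -1, 6, 2, -3, -8)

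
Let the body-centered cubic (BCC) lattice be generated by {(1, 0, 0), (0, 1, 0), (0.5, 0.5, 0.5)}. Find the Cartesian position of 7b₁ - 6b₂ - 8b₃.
(3, -10, -4)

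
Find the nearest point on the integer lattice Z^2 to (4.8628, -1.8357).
(5, -2)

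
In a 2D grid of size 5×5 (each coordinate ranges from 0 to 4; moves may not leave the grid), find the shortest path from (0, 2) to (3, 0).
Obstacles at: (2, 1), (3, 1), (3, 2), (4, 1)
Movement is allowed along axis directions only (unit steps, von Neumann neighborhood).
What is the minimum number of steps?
5
(one shortest path: (0, 2) → (1, 2) → (1, 1) → (1, 0) → (2, 0) → (3, 0))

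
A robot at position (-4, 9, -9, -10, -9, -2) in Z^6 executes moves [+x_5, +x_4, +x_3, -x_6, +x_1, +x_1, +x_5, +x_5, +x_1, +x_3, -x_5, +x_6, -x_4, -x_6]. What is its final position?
(-1, 9, -7, -10, -7, -3)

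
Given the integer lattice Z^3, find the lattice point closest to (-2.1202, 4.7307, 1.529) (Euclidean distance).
(-2, 5, 2)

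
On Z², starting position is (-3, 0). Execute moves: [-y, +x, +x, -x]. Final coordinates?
(-2, -1)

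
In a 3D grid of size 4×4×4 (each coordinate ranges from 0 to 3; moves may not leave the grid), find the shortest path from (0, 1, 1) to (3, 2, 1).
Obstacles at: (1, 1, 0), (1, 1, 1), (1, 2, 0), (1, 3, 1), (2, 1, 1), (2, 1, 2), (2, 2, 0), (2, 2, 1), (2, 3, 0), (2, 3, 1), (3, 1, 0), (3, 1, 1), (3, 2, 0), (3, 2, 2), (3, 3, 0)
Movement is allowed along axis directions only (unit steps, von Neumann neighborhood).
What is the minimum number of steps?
8
(one shortest path: (0, 1, 1) → (0, 2, 1) → (1, 2, 1) → (1, 2, 2) → (2, 2, 2) → (2, 3, 2) → (3, 3, 2) → (3, 3, 1) → (3, 2, 1))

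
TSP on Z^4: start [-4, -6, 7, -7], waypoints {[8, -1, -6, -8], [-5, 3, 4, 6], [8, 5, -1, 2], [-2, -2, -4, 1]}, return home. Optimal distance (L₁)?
118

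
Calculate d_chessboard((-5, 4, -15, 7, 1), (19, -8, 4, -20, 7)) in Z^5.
27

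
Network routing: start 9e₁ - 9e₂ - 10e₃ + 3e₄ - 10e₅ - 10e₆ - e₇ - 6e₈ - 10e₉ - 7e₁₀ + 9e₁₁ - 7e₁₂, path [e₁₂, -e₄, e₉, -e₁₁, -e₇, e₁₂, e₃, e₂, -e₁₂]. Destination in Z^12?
(9, -8, -9, 2, -10, -10, -2, -6, -9, -7, 8, -6)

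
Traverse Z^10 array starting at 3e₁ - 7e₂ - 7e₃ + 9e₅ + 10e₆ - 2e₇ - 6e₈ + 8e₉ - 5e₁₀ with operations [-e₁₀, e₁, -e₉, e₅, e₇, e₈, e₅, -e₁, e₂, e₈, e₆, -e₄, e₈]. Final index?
(3, -6, -7, -1, 11, 11, -1, -3, 7, -6)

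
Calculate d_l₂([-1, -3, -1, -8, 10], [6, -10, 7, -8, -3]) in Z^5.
18.1934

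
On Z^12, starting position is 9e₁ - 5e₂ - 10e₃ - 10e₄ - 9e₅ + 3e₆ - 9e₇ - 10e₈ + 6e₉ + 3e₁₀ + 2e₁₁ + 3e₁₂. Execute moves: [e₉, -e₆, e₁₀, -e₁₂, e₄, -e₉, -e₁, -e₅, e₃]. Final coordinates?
(8, -5, -9, -9, -10, 2, -9, -10, 6, 4, 2, 2)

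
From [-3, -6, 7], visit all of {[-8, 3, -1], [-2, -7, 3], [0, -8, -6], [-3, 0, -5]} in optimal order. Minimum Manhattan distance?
42
(one optimal route: (-3, -6, 7) → (-2, -7, 3) → (0, -8, -6) → (-3, 0, -5) → (-8, 3, -1))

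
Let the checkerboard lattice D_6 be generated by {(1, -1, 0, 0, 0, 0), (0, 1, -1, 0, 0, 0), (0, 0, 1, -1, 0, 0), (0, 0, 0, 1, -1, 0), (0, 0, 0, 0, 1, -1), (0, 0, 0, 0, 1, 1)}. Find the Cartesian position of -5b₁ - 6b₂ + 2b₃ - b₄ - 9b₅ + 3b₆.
(-5, -1, 8, -3, -5, 12)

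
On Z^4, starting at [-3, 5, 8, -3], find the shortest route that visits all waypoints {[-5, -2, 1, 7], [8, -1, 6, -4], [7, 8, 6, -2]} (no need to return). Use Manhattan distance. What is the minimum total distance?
58
(one optimal route: (-3, 5, 8, -3) → (7, 8, 6, -2) → (8, -1, 6, -4) → (-5, -2, 1, 7))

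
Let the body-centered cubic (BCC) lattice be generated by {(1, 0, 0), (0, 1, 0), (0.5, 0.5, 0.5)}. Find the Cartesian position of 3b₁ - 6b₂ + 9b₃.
(7.5, -1.5, 4.5)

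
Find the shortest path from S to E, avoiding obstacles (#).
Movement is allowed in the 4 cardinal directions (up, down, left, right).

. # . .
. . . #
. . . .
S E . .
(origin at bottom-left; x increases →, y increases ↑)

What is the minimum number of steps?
1
(one shortest path: (0, 0) → (1, 0))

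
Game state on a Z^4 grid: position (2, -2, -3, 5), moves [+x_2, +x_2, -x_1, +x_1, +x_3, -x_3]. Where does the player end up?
(2, 0, -3, 5)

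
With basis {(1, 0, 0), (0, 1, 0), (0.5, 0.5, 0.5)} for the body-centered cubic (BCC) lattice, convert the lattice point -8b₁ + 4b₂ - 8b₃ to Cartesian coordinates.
(-12, 0, -4)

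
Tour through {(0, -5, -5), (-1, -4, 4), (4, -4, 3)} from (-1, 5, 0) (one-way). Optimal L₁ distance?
32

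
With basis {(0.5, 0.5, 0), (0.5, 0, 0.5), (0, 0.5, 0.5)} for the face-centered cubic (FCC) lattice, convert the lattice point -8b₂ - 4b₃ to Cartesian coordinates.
(-4, -2, -6)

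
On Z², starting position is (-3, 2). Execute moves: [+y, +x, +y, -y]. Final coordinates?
(-2, 3)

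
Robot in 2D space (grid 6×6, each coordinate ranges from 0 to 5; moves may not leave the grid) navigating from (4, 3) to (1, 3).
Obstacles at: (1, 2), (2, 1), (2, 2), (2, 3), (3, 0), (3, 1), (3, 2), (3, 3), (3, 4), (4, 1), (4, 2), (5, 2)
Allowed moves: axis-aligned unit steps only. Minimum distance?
7
(one shortest path: (4, 3) → (4, 4) → (4, 5) → (3, 5) → (2, 5) → (1, 5) → (1, 4) → (1, 3))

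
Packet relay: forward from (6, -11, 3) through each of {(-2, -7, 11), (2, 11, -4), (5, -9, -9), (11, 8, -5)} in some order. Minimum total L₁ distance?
89
(one optimal route: (6, -11, 3) → (-2, -7, 11) → (5, -9, -9) → (11, 8, -5) → (2, 11, -4))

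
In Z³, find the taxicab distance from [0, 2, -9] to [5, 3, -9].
6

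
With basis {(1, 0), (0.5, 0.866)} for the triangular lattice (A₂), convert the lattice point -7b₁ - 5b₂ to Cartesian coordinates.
(-9.5, -4.33)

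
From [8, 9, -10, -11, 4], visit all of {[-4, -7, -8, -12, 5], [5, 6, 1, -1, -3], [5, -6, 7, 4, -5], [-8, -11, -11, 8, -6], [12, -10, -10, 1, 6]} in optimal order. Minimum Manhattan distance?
174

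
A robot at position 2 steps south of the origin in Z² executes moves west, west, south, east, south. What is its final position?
(-1, -4)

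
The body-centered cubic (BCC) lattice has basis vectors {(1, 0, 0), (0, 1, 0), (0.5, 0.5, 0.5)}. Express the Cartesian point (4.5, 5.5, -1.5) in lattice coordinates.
6b₁ + 7b₂ - 3b₃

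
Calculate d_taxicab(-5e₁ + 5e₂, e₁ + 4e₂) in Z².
7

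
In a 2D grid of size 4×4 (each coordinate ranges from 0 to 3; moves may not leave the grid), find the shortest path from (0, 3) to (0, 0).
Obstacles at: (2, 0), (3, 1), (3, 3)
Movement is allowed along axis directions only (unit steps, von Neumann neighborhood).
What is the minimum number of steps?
3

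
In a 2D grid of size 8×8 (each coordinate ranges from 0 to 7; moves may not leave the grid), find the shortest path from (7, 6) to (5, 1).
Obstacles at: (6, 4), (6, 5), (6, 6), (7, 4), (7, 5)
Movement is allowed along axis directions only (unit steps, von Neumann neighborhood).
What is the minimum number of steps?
9
(one shortest path: (7, 6) → (7, 7) → (6, 7) → (5, 7) → (5, 6) → (5, 5) → (5, 4) → (5, 3) → (5, 2) → (5, 1))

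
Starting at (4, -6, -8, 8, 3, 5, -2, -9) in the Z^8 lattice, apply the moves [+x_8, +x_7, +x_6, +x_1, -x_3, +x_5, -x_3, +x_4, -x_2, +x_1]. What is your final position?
(6, -7, -10, 9, 4, 6, -1, -8)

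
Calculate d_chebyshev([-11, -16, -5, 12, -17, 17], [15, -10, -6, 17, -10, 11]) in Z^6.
26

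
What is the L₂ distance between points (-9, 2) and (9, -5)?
19.3132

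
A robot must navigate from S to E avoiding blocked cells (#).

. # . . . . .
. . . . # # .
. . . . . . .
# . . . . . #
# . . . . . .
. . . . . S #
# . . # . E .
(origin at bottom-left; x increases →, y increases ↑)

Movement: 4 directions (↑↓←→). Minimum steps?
1
(one shortest path: (5, 1) → (5, 0))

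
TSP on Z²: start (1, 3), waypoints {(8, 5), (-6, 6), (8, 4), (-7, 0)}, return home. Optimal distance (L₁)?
42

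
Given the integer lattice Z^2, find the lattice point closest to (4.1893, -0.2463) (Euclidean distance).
(4, 0)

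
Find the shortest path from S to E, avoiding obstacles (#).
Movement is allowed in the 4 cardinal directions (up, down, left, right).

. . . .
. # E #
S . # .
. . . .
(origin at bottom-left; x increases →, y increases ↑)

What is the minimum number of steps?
5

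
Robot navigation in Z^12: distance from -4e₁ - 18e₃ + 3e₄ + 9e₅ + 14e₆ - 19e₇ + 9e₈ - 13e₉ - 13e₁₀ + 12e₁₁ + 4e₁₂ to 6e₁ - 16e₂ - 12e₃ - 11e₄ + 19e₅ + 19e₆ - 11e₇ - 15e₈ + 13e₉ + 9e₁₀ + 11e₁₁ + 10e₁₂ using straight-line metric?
50.4975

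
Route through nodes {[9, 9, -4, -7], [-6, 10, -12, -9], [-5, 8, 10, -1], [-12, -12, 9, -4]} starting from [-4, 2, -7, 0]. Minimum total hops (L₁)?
116
(one optimal route: (-4, 2, -7, 0) → (-6, 10, -12, -9) → (9, 9, -4, -7) → (-5, 8, 10, -1) → (-12, -12, 9, -4))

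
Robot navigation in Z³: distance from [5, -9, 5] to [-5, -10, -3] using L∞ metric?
10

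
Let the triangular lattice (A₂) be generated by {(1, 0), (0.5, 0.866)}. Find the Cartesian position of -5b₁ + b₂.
(-4.5, 0.866)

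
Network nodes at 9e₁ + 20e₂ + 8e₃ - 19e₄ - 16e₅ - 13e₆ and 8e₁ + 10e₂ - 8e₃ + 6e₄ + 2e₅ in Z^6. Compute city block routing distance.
83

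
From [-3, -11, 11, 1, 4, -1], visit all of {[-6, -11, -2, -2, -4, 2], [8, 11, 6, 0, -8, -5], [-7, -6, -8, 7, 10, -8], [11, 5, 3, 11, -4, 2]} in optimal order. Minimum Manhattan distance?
177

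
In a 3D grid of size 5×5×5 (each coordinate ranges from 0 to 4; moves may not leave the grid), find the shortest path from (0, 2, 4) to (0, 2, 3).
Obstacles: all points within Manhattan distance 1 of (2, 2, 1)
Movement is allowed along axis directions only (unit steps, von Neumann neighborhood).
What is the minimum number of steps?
1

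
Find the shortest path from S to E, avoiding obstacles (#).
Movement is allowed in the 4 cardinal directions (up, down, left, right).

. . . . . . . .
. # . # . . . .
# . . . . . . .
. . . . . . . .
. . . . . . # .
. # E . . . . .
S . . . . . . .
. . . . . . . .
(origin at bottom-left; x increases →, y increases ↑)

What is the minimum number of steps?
3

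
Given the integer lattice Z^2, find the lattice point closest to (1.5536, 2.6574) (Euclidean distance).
(2, 3)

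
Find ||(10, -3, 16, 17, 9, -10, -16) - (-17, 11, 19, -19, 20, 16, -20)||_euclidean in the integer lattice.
55.1634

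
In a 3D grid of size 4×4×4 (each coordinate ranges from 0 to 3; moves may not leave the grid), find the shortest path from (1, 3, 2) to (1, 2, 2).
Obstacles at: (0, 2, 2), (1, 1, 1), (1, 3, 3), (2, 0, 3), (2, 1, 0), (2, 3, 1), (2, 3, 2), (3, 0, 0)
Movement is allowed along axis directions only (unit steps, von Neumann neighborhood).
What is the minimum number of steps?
1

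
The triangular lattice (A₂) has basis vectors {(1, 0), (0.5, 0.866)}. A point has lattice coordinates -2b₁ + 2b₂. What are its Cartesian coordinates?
(-1, 1.732)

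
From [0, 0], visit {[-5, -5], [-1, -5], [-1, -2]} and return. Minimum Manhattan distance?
20
(one optimal route: (0, 0) → (-5, -5) → (-1, -5) → (-1, -2) → (0, 0))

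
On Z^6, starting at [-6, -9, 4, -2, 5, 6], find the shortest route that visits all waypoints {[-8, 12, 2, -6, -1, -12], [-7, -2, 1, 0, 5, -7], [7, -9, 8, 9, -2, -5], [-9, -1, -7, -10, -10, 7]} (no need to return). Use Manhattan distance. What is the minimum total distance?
180
(one optimal route: (-6, -9, 4, -2, 5, 6) → (7, -9, 8, 9, -2, -5) → (-7, -2, 1, 0, 5, -7) → (-8, 12, 2, -6, -1, -12) → (-9, -1, -7, -10, -10, 7))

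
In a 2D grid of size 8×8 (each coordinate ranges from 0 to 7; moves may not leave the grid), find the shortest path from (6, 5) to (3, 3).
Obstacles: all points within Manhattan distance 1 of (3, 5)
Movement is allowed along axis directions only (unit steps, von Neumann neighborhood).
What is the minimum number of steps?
5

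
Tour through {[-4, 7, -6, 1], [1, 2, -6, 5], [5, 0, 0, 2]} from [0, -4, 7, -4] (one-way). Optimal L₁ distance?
51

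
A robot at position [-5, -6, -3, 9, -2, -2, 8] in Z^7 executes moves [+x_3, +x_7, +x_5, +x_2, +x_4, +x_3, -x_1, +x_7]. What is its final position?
(-6, -5, -1, 10, -1, -2, 10)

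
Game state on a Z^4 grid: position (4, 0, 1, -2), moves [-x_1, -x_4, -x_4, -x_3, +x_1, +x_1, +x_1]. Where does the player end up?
(6, 0, 0, -4)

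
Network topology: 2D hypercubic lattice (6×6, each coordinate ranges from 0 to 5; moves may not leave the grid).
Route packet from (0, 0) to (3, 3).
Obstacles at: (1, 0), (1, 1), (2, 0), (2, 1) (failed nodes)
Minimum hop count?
6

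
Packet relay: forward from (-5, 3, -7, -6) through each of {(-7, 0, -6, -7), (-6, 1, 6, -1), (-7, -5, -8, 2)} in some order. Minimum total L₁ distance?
47
(one optimal route: (-5, 3, -7, -6) → (-7, 0, -6, -7) → (-7, -5, -8, 2) → (-6, 1, 6, -1))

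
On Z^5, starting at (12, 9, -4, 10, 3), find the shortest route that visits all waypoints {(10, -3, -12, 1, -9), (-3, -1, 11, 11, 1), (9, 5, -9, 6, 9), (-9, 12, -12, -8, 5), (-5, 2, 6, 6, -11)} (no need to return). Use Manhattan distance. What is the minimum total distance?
194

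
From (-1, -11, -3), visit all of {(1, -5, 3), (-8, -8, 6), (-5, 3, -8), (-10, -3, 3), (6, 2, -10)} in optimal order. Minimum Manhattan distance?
75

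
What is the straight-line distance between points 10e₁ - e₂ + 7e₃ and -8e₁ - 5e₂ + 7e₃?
18.4391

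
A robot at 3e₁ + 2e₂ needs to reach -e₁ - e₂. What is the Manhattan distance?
7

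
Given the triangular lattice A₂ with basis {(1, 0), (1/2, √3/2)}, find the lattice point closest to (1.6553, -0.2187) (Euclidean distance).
(2, 0)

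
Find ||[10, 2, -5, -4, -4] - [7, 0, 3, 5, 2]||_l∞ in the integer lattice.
9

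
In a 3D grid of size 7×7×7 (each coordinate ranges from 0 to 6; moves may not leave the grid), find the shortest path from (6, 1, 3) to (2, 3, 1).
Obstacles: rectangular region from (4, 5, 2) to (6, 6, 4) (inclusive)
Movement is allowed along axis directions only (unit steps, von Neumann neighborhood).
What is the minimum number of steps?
8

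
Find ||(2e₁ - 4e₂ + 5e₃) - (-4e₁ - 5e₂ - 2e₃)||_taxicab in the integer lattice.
14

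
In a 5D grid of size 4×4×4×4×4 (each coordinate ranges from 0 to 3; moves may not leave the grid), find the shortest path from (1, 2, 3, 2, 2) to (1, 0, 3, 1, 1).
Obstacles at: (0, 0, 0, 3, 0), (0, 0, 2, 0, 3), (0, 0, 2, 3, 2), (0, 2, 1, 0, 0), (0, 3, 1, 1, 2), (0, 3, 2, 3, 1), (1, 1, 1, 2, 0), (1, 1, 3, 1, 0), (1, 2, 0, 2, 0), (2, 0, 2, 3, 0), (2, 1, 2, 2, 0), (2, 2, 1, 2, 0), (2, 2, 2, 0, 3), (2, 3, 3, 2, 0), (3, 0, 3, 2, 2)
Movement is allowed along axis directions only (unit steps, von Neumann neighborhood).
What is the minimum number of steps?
4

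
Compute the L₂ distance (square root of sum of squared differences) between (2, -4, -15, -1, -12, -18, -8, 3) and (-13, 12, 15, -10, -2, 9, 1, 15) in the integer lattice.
50.1597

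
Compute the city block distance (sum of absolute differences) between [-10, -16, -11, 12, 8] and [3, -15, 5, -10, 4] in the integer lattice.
56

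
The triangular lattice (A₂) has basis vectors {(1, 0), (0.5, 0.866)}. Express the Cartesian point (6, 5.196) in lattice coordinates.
3b₁ + 6b₂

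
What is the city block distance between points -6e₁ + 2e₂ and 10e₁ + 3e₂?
17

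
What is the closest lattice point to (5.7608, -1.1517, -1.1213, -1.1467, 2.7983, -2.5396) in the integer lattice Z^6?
(6, -1, -1, -1, 3, -3)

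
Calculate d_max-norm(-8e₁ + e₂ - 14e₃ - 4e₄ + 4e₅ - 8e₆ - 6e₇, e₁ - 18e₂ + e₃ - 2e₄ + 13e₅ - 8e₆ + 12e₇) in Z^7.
19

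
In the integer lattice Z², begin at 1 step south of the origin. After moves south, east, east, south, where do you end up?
(2, -3)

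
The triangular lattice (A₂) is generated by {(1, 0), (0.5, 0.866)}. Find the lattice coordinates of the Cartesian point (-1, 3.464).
-3b₁ + 4b₂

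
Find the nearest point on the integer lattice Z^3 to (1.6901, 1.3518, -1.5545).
(2, 1, -2)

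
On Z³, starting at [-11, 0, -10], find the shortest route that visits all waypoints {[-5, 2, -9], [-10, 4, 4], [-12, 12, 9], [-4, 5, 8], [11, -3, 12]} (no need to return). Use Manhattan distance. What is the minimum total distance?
87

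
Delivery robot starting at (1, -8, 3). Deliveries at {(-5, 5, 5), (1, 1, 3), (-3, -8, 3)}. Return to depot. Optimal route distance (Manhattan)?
42
(one optimal route: (1, -8, 3) → (1, 1, 3) → (-5, 5, 5) → (-3, -8, 3) → (1, -8, 3))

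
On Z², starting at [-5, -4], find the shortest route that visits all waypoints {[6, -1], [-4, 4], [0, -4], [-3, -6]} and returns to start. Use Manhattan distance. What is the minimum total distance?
42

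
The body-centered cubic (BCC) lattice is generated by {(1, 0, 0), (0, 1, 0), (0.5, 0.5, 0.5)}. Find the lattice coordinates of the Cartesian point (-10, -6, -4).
-6b₁ - 2b₂ - 8b₃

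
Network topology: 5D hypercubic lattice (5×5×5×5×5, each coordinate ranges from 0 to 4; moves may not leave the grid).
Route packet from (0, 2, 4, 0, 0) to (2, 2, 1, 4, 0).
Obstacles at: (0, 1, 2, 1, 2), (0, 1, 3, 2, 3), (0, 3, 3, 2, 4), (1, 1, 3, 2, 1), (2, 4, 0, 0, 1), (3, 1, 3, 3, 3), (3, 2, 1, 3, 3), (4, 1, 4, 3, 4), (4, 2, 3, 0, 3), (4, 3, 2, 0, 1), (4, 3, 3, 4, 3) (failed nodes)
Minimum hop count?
9
(one shortest path: (0, 2, 4, 0, 0) → (1, 2, 4, 0, 0) → (2, 2, 4, 0, 0) → (2, 2, 3, 0, 0) → (2, 2, 2, 0, 0) → (2, 2, 1, 0, 0) → (2, 2, 1, 1, 0) → (2, 2, 1, 2, 0) → (2, 2, 1, 3, 0) → (2, 2, 1, 4, 0))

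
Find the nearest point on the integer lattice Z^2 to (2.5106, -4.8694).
(3, -5)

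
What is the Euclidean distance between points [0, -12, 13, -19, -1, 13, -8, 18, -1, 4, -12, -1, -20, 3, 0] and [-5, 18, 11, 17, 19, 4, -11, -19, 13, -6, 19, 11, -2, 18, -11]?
78.4538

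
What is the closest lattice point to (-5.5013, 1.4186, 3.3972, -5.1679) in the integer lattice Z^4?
(-6, 1, 3, -5)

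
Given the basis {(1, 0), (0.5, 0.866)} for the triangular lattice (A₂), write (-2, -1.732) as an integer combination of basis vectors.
-b₁ - 2b₂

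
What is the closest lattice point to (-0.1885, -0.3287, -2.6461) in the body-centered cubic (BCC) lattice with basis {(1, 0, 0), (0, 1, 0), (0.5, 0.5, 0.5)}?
(-0.5, -0.5, -2.5)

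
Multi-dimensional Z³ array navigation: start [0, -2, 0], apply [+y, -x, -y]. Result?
(-1, -2, 0)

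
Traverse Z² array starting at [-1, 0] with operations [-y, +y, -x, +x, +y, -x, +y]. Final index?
(-2, 2)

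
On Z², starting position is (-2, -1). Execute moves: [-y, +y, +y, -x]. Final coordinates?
(-3, 0)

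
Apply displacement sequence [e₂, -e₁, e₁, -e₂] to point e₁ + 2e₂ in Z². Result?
(1, 2)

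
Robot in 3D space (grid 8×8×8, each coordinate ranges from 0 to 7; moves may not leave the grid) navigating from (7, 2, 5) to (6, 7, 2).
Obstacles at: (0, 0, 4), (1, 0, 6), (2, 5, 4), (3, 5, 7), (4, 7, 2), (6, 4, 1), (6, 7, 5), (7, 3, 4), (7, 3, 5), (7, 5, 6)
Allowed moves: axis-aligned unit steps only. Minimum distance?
9
(one shortest path: (7, 2, 5) → (6, 2, 5) → (6, 3, 5) → (6, 4, 5) → (6, 5, 5) → (6, 6, 5) → (6, 6, 4) → (6, 7, 4) → (6, 7, 3) → (6, 7, 2))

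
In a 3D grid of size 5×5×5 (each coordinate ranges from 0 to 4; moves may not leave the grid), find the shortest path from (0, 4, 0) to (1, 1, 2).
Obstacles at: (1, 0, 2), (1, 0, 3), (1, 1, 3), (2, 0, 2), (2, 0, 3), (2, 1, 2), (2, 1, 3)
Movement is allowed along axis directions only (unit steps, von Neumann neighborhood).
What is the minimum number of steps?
6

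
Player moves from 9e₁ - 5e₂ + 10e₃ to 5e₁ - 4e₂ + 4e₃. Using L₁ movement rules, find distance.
11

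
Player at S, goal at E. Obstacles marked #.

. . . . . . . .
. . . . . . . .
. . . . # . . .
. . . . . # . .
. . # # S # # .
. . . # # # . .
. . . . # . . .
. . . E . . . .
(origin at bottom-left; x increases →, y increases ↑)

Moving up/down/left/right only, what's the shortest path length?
10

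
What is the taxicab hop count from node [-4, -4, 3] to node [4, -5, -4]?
16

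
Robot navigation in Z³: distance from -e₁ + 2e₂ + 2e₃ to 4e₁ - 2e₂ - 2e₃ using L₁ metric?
13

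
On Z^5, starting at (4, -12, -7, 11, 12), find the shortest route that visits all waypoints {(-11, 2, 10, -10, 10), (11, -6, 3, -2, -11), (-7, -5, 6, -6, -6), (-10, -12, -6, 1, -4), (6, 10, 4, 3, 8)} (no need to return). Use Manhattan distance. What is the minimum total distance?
195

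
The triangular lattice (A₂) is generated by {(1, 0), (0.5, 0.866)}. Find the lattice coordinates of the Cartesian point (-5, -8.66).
-10b₂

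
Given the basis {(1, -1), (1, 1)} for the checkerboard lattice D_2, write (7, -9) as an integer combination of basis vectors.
8b₁ - b₂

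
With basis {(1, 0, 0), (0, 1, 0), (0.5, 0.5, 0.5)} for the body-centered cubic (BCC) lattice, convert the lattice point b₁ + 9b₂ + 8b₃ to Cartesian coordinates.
(5, 13, 4)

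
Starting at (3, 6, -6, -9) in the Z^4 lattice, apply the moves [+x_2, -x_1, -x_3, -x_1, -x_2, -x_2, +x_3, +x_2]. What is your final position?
(1, 6, -6, -9)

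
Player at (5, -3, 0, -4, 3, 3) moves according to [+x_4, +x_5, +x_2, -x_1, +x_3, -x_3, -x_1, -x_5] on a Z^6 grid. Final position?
(3, -2, 0, -3, 3, 3)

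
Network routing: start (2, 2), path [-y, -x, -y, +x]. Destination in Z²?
(2, 0)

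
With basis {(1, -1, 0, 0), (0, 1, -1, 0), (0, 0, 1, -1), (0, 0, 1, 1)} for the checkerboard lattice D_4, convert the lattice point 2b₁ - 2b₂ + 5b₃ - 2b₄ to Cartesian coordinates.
(2, -4, 5, -7)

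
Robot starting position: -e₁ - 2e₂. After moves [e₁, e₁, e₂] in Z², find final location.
(1, -1)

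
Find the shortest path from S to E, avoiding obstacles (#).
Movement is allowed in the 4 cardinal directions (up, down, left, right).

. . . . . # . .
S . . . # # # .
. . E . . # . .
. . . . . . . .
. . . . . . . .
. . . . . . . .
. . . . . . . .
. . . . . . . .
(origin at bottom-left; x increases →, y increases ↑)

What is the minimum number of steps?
3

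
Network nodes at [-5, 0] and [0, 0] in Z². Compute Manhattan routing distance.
5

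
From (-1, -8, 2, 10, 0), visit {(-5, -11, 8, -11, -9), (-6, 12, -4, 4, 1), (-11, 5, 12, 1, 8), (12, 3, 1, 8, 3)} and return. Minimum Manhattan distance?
204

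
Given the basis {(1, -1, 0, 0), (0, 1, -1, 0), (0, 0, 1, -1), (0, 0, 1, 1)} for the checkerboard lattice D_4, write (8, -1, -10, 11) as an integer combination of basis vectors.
8b₁ + 7b₂ - 7b₃ + 4b₄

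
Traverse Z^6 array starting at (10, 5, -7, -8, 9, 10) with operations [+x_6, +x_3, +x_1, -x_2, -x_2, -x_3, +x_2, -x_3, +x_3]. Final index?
(11, 4, -7, -8, 9, 11)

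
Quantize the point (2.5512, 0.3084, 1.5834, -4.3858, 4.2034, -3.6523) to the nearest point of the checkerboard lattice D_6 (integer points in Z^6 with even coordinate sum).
(2, 0, 2, -4, 4, -4)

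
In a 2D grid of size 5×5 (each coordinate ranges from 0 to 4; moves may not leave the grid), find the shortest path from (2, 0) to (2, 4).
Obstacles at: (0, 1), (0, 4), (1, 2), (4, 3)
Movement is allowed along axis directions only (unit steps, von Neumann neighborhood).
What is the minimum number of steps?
4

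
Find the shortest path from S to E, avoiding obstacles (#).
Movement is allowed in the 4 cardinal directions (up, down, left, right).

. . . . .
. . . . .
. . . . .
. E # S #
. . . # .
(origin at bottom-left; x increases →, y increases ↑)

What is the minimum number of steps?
4
(one shortest path: (3, 1) → (3, 2) → (2, 2) → (1, 2) → (1, 1))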